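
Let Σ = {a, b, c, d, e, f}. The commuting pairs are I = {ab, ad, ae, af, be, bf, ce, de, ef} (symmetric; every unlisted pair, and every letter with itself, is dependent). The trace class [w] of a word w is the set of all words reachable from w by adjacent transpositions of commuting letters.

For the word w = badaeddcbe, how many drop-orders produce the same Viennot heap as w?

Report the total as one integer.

drop 0:b onto floor
drop 1:a onto floor
drop 2:d onto {0:b}
drop 3:a onto {1:a}
drop 4:e onto floor
drop 5:d onto {2:d}
drop 6:d onto {5:d}
drop 7:c onto {3:a, 6:d}
drop 8:b onto {7:c}
drop 9:e onto {4:e}
ground layer = {0:b, 1:a, 4:e}
drop-orders for the pieces not yet dropped (sum over which currently-grounded one goes next):
  1 to go: {8} 1  {9} 1
  2 to go: {4,9} 1  {7,8} 1  {8,9} 2
  3 to go: {3,7,8} 1  {4,8,9} 3  {6,7,8} 1  {7,8,9} 3
  4 to go: {1,3,7,8} 1  {3,6,7,8} 2  {3,7,8,9} 4  {4,7,8,9} 6  {5,6,7,8} 1  {6,7,8,9} 4
  5 to go: {1,3,6,7,8} 3  {1,3,7,8,9} 5  {2,5,6,7,8} 1  {3,4,7,8,9} 10  {3,5,6,7,8} 3  {3,6,7,8,9} 10  {4,6,7,8,9} 10  {5,6,7,8,9} 5
  6 to go: {0,2,5,6,7,8} 1  {1,3,4,7,8,9} 15  {1,3,5,6,7,8} 6  {1,3,6,7,8,9} 18  {2,3,5,6,7,8} 4  {2,5,6,7,8,9} 6  {3,4,6,7,8,9} 30  {3,5,6,7,8,9} 18  {4,5,6,7,8,9} 15
  7 to go: {0,2,3,5,6,7,8} 5  {0,2,5,6,7,8,9} 7  {1,2,3,5,6,7,8} 10  {1,3,4,6,7,8,9} 63  {1,3,5,6,7,8,9} 42  {2,3,5,6,7,8,9} 28  {2,4,5,6,7,8,9} 21  {3,4,5,6,7,8,9} 63
  8 to go: {0,1,2,3,5,6,7,8} 15  {0,2,3,5,6,7,8,9} 40  {0,2,4,5,6,7,8,9} 28  {1,2,3,5,6,7,8,9} 80  {1,3,4,5,6,7,8,9} 168  {2,3,4,5,6,7,8,9} 112
  if 0:b drops first: 360 orders
  if 1:a drops first: 180 orders
  if 4:e drops first: 135 orders
heap linearizations: 675

675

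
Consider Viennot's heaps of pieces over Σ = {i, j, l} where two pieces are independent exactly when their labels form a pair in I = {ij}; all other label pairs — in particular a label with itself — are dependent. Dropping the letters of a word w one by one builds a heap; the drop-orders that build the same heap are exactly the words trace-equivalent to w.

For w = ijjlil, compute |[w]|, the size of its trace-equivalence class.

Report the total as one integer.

#0=i has no predecessor
#1=j has no predecessor
#2=j depends on [1:j]
#3=l depends on [0:i, 2:j]
#4=i depends on [3:l]
#5=l depends on [4:i]
sources: [0:i, 1:j]
N(rest) = Σ N(rest − s) over sources s of rest; N(one piece) = 1:
  size 1 → [5]=1
  size 2 → [4,5]=1
  size 3 → [3,4,5]=1
  size 4 → [0,3,4,5]=1  [2,3,4,5]=1
  first=0(i) contributes 1
  first=1(j) contributes 2
|[w]| = 3

3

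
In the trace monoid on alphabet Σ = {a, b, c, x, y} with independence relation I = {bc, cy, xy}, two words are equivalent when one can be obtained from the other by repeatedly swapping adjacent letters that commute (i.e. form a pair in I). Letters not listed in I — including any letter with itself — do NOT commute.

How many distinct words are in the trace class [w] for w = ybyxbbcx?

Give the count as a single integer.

7

0(y) covers ∅
1(b) covers 0:y
2(y) covers 1:b
3(x) covers 1:b
4(b) covers 2:y, 3:x
5(b) covers 4:b
6(c) covers 3:x
7(x) covers 5:b, 6:c
floor of heap: 0:y
completions by unplaced set U, small U first (add the entries for U minus each lowest piece of U):
  |U|=1: {7}:1
  |U|=2: {5,7}:1  {6,7}:1
  |U|=3: {4,5,7}:1  {5,6,7}:2
  |U|=4: {2,4,5,7}:1  {4,5,6,7}:3
  |U|=5: {2,4,5,6,7}:4  {3,4,5,6,7}:3
  |U|=6: {2,3,4,5,6,7}:7
  start at 0(y): 7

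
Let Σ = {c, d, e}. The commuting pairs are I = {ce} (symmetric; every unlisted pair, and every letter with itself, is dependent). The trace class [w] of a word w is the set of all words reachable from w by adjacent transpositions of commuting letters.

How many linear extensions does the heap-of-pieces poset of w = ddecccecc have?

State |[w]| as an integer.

21

piece 0:d — minimal
piece 1:d rests on {0:d}
piece 2:e rests on {1:d}
piece 3:c rests on {1:d}
piece 4:c rests on {3:c}
piece 5:c rests on {4:c}
piece 6:e rests on {2:e}
piece 7:c rests on {5:c}
piece 8:c rests on {7:c}
minimal pieces: {0:d}
ways to finish when only these pieces remain (= sum over removing one remaining piece with nothing left below it):
  1 left: {6}→1  {8}→1
  2 left: {2,6}→1  {6,8}→2  {7,8}→1
  3 left: {2,6,8}→3  {5,7,8}→1  {6,7,8}→3
  4 left: {2,6,7,8}→6  {4,5,7,8}→1  {5,6,7,8}→4
  5 left: {2,5,6,7,8}→10  {3,4,5,7,8}→1  {4,5,6,7,8}→5
  6 left: {2,4,5,6,7,8}→15  {3,4,5,6,7,8}→6
  7 left: {2,3,4,5,6,7,8}→21
  placing 0:d first → 21 extensions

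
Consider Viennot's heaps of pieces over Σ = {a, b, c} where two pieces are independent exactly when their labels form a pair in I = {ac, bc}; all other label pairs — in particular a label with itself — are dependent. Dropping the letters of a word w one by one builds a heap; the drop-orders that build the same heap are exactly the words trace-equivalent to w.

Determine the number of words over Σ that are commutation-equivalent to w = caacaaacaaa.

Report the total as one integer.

165

piece 0:c — minimal
piece 1:a — minimal
piece 2:a rests on {1:a}
piece 3:c rests on {0:c}
piece 4:a rests on {2:a}
piece 5:a rests on {4:a}
piece 6:a rests on {5:a}
piece 7:c rests on {3:c}
piece 8:a rests on {6:a}
piece 9:a rests on {8:a}
piece 10:a rests on {9:a}
minimal pieces: {0:c, 1:a}
ways to finish when only these pieces remain (= sum over removing one remaining piece with nothing left below it):
  1 left: {7}→1  {10}→1
  2 left: {3,7}→1  {7,10}→2  {9,10}→1
  3 left: {0,3,7}→1  {3,7,10}→3  {7,9,10}→3  {8,9,10}→1
  4 left: {0,3,7,10}→4  {3,7,9,10}→6  {6,8,9,10}→1  {7,8,9,10}→4
  5 left: {0,3,7,9,10}→10  {3,7,8,9,10}→10  {5,6,8,9,10}→1  {6,7,8,9,10}→5
  6 left: {0,3,7,8,9,10}→20  {3,6,7,8,9,10}→15  {4,5,6,8,9,10}→1  {5,6,7,8,9,10}→6
  7 left: {0,3,6,7,8,9,10}→35  {2,4,5,6,8,9,10}→1  {3,5,6,7,8,9,10}→21  {4,5,6,7,8,9,10}→7
  8 left: {0,3,5,6,7,8,9,10}→56  {1,2,4,5,6,8,9,10}→1  {2,4,5,6,7,8,9,10}→8  {3,4,5,6,7,8,9,10}→28
  9 left: {0,3,4,5,6,7,8,9,10}→84  {1,2,4,5,6,7,8,9,10}→9  {2,3,4,5,6,7,8,9,10}→36
  placing 0:c first → 45 extensions
  placing 1:a first → 120 extensions
total linear extensions = 165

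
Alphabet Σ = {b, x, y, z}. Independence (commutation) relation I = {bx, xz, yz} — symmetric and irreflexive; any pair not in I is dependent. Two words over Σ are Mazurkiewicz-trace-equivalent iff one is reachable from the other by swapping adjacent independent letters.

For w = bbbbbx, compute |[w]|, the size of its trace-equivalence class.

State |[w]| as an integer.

piece 0:b — minimal
piece 1:b rests on {0:b}
piece 2:b rests on {1:b}
piece 3:b rests on {2:b}
piece 4:b rests on {3:b}
piece 5:x — minimal
minimal pieces: {0:b, 5:x}
ways to finish when only these pieces remain (= sum over removing one remaining piece with nothing left below it):
  1 left: {4}→1  {5}→1
  2 left: {3,4}→1  {4,5}→2
  3 left: {2,3,4}→1  {3,4,5}→3
  4 left: {1,2,3,4}→1  {2,3,4,5}→4
  placing 0:b first → 5 extensions
  placing 5:x first → 1 extensions
total linear extensions = 6

6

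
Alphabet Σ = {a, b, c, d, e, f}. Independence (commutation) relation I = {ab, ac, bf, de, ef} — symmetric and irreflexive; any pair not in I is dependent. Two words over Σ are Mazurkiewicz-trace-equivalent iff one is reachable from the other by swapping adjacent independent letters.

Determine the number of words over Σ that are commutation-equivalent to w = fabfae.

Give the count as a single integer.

5

drop 0:f onto floor
drop 1:a onto {0:f}
drop 2:b onto floor
drop 3:f onto {1:a}
drop 4:a onto {3:f}
drop 5:e onto {2:b, 4:a}
ground layer = {0:f, 2:b}
drop-orders for the pieces not yet dropped (sum over which currently-grounded one goes next):
  1 to go: {5} 1
  2 to go: {2,5} 1  {4,5} 1
  3 to go: {2,4,5} 2  {3,4,5} 1
  4 to go: {1,3,4,5} 1  {2,3,4,5} 3
  if 0:f drops first: 4 orders
  if 2:b drops first: 1 orders
heap linearizations: 5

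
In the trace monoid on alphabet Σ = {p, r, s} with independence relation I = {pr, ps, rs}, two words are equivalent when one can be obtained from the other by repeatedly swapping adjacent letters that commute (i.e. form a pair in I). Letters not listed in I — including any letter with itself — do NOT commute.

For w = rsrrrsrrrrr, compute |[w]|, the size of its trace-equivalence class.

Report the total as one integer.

piece 0:r — minimal
piece 1:s — minimal
piece 2:r rests on {0:r}
piece 3:r rests on {2:r}
piece 4:r rests on {3:r}
piece 5:s rests on {1:s}
piece 6:r rests on {4:r}
piece 7:r rests on {6:r}
piece 8:r rests on {7:r}
piece 9:r rests on {8:r}
piece 10:r rests on {9:r}
minimal pieces: {0:r, 1:s}
ways to finish when only these pieces remain (= sum over removing one remaining piece with nothing left below it):
  1 left: {5}→1  {10}→1
  2 left: {1,5}→1  {5,10}→2  {9,10}→1
  3 left: {1,5,10}→3  {5,9,10}→3  {8,9,10}→1
  4 left: {1,5,9,10}→6  {5,8,9,10}→4  {7,8,9,10}→1
  5 left: {1,5,8,9,10}→10  {5,7,8,9,10}→5  {6,7,8,9,10}→1
  6 left: {1,5,7,8,9,10}→15  {4,6,7,8,9,10}→1  {5,6,7,8,9,10}→6
  7 left: {1,5,6,7,8,9,10}→21  {3,4,6,7,8,9,10}→1  {4,5,6,7,8,9,10}→7
  8 left: {1,4,5,6,7,8,9,10}→28  {2,3,4,6,7,8,9,10}→1  {3,4,5,6,7,8,9,10}→8
  9 left: {0,2,3,4,6,7,8,9,10}→1  {1,3,4,5,6,7,8,9,10}→36  {2,3,4,5,6,7,8,9,10}→9
  placing 0:r first → 45 extensions
  placing 1:s first → 10 extensions
total linear extensions = 55

55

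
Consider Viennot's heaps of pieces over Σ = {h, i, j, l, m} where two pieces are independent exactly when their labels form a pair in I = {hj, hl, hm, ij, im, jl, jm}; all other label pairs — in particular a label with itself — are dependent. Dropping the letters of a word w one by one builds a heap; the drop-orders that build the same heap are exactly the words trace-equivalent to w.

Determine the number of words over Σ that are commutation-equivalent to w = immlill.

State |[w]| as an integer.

0(i) covers ∅
1(m) covers ∅
2(m) covers 1:m
3(l) covers 0:i, 2:m
4(i) covers 3:l
5(l) covers 4:i
6(l) covers 5:l
floor of heap: 0:i, 1:m
completions by unplaced set U, small U first (add the entries for U minus each lowest piece of U):
  |U|=1: {6}:1
  |U|=2: {5,6}:1
  |U|=3: {4,5,6}:1
  |U|=4: {3,4,5,6}:1
  |U|=5: {0,3,4,5,6}:1  {2,3,4,5,6}:1
  start at 0(i): 1
  start at 1(m): 2
sum over floor = 3

3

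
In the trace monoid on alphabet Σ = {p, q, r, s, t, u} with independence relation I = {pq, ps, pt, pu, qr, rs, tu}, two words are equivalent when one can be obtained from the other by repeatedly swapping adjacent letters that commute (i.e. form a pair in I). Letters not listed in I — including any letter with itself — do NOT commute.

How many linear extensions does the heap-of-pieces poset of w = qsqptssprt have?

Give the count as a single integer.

64

0(q) covers ∅
1(s) covers 0:q
2(q) covers 1:s
3(p) covers ∅
4(t) covers 2:q
5(s) covers 4:t
6(s) covers 5:s
7(p) covers 3:p
8(r) covers 4:t, 7:p
9(t) covers 6:s, 8:r
floor of heap: 0:q, 3:p
completions by unplaced set U, small U first (add the entries for U minus each lowest piece of U):
  |U|=1: {9}:1
  |U|=2: {6,9}:1  {8,9}:1
  |U|=3: {5,6,9}:1  {6,8,9}:2  {7,8,9}:1
  |U|=4: {3,7,8,9}:1  {5,6,8,9}:3  {6,7,8,9}:3
  |U|=5: {3,6,7,8,9}:4  {4,5,6,8,9}:3  {5,6,7,8,9}:6
  |U|=6: {2,4,5,6,8,9}:3  {3,5,6,7,8,9}:10  {4,5,6,7,8,9}:9
  |U|=7: {1,2,4,5,6,8,9}:3  {2,4,5,6,7,8,9}:12  {3,4,5,6,7,8,9}:19
  |U|=8: {0,1,2,4,5,6,8,9}:3  {1,2,4,5,6,7,8,9}:15  {2,3,4,5,6,7,8,9}:31
  start at 0(q): 46
  start at 3(p): 18
sum over floor = 64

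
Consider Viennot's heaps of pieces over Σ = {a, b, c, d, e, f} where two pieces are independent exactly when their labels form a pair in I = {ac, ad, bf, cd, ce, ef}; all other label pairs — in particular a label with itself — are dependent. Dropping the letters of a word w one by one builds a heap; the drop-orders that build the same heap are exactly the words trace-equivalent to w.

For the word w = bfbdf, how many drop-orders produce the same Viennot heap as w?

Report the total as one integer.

drop 0:b onto floor
drop 1:f onto floor
drop 2:b onto {0:b}
drop 3:d onto {1:f, 2:b}
drop 4:f onto {3:d}
ground layer = {0:b, 1:f}
drop-orders for the pieces not yet dropped (sum over which currently-grounded one goes next):
  1 to go: {4} 1
  2 to go: {3,4} 1
  3 to go: {1,3,4} 1  {2,3,4} 1
  if 0:b drops first: 2 orders
  if 1:f drops first: 1 orders
heap linearizations: 3

3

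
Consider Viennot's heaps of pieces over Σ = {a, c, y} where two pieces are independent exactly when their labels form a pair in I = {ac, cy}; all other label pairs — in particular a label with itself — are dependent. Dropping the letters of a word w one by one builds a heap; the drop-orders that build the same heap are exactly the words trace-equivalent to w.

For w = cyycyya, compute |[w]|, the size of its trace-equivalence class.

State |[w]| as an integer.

piece 0:c — minimal
piece 1:y — minimal
piece 2:y rests on {1:y}
piece 3:c rests on {0:c}
piece 4:y rests on {2:y}
piece 5:y rests on {4:y}
piece 6:a rests on {5:y}
minimal pieces: {0:c, 1:y}
ways to finish when only these pieces remain (= sum over removing one remaining piece with nothing left below it):
  1 left: {3}→1  {6}→1
  2 left: {0,3}→1  {3,6}→2  {5,6}→1
  3 left: {0,3,6}→3  {3,5,6}→3  {4,5,6}→1
  4 left: {0,3,5,6}→6  {2,4,5,6}→1  {3,4,5,6}→4
  5 left: {0,3,4,5,6}→10  {1,2,4,5,6}→1  {2,3,4,5,6}→5
  placing 0:c first → 6 extensions
  placing 1:y first → 15 extensions
total linear extensions = 21

21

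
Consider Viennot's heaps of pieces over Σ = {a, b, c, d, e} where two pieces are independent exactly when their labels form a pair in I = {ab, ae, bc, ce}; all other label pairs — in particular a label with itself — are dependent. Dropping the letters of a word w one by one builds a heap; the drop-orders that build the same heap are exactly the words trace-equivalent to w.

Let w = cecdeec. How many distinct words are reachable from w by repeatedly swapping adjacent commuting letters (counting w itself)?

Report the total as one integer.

9

piece 0:c — minimal
piece 1:e — minimal
piece 2:c rests on {0:c}
piece 3:d rests on {1:e, 2:c}
piece 4:e rests on {3:d}
piece 5:e rests on {4:e}
piece 6:c rests on {3:d}
minimal pieces: {0:c, 1:e}
ways to finish when only these pieces remain (= sum over removing one remaining piece with nothing left below it):
  1 left: {5}→1  {6}→1
  2 left: {4,5}→1  {5,6}→2
  3 left: {4,5,6}→3
  4 left: {3,4,5,6}→3
  5 left: {1,3,4,5,6}→3  {2,3,4,5,6}→3
  placing 0:c first → 6 extensions
  placing 1:e first → 3 extensions
total linear extensions = 9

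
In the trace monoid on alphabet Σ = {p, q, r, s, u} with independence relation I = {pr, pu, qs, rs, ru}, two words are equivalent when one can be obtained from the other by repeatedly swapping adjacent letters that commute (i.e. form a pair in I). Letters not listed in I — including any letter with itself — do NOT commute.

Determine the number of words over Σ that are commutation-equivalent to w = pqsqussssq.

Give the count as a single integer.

#0=p has no predecessor
#1=q depends on [0:p]
#2=s depends on [0:p]
#3=q depends on [1:q]
#4=u depends on [2:s, 3:q]
#5=s depends on [4:u]
#6=s depends on [5:s]
#7=s depends on [6:s]
#8=s depends on [7:s]
#9=q depends on [4:u]
sources: [0:p]
N(rest) = Σ N(rest − s) over sources s of rest; N(one piece) = 1:
  size 1 → [8]=1  [9]=1
  size 2 → [7,8]=1  [8,9]=2
  size 3 → [6,7,8]=1  [7,8,9]=3
  size 4 → [5,6,7,8]=1  [6,7,8,9]=4
  size 5 → [5,6,7,8,9]=5
  size 6 → [4,5,6,7,8,9]=5
  size 7 → [2,4,5,6,7,8,9]=5  [3,4,5,6,7,8,9]=5
  size 8 → [1,3,4,5,6,7,8,9]=5  [2,3,4,5,6,7,8,9]=10
  first=0(p) contributes 15

15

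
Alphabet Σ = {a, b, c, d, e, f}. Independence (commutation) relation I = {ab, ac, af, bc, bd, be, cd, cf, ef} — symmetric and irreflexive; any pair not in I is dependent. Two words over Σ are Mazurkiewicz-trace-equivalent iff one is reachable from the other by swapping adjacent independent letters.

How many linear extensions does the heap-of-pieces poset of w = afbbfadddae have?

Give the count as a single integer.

#0=a has no predecessor
#1=f has no predecessor
#2=b depends on [1:f]
#3=b depends on [2:b]
#4=f depends on [3:b]
#5=a depends on [0:a]
#6=d depends on [4:f, 5:a]
#7=d depends on [6:d]
#8=d depends on [7:d]
#9=a depends on [8:d]
#10=e depends on [9:a]
sources: [0:a, 1:f]
N(rest) = Σ N(rest − s) over sources s of rest; N(one piece) = 1:
  size 1 → [10]=1
  size 2 → [9,10]=1
  size 3 → [8,9,10]=1
  size 4 → [7,8,9,10]=1
  size 5 → [6,7,8,9,10]=1
  size 6 → [4,6,7,8,9,10]=1  [5,6,7,8,9,10]=1
  size 7 → [0,5,6,7,8,9,10]=1  [3,4,6,7,8,9,10]=1  [4,5,6,7,8,9,10]=2
  size 8 → [0,4,5,6,7,8,9,10]=3  [2,3,4,6,7,8,9,10]=1  [3,4,5,6,7,8,9,10]=3
  size 9 → [0,3,4,5,6,7,8,9,10]=6  [1,2,3,4,6,7,8,9,10]=1  [2,3,4,5,6,7,8,9,10]=4
  first=0(a) contributes 5
  first=1(f) contributes 10
|[w]| = 15

15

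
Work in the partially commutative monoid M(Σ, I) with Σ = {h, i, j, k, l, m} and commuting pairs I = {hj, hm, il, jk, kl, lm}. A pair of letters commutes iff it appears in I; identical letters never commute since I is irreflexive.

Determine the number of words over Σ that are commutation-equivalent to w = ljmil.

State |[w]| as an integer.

drop 0:l onto floor
drop 1:j onto {0:l}
drop 2:m onto {1:j}
drop 3:i onto {2:m}
drop 4:l onto {1:j}
ground layer = {0:l}
drop-orders for the pieces not yet dropped (sum over which currently-grounded one goes next):
  1 to go: {3} 1  {4} 1
  2 to go: {2,3} 1  {3,4} 2
  3 to go: {2,3,4} 3
  if 0:l drops first: 3 orders

3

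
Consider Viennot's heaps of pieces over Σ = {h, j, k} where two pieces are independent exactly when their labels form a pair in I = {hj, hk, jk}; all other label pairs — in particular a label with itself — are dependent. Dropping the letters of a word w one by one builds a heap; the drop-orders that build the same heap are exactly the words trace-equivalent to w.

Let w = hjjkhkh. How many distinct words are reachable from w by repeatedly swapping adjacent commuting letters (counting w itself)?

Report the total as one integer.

210

drop 0:h onto floor
drop 1:j onto floor
drop 2:j onto {1:j}
drop 3:k onto floor
drop 4:h onto {0:h}
drop 5:k onto {3:k}
drop 6:h onto {4:h}
ground layer = {0:h, 1:j, 3:k}
drop-orders for the pieces not yet dropped (sum over which currently-grounded one goes next):
  1 to go: {2} 1  {5} 1  {6} 1
  2 to go: {1,2} 1  {2,5} 2  {2,6} 2  {3,5} 1  {4,6} 1  {5,6} 2
  3 to go: {0,4,6} 1  {1,2,5} 3  {1,2,6} 3  {2,3,5} 3  {2,4,6} 3  {2,5,6} 6  {3,5,6} 3  {4,5,6} 3
  4 to go: {0,2,4,6} 4  {0,4,5,6} 4  {1,2,3,5} 6  {1,2,4,6} 6  {1,2,5,6} 12  {2,3,5,6} 12  {2,4,5,6} 12  {3,4,5,6} 6
  5 to go: {0,1,2,4,6} 10  {0,2,4,5,6} 20  {0,3,4,5,6} 10  {1,2,3,5,6} 30  {1,2,4,5,6} 30  {2,3,4,5,6} 30
  if 0:h drops first: 90 orders
  if 1:j drops first: 60 orders
  if 3:k drops first: 60 orders
heap linearizations: 210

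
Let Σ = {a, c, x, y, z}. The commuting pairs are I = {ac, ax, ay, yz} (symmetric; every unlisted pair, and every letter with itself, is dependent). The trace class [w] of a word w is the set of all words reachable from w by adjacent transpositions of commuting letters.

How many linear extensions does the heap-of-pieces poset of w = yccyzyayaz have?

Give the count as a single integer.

35

#0=y has no predecessor
#1=c depends on [0:y]
#2=c depends on [1:c]
#3=y depends on [2:c]
#4=z depends on [2:c]
#5=y depends on [3:y]
#6=a depends on [4:z]
#7=y depends on [5:y]
#8=a depends on [6:a]
#9=z depends on [8:a]
sources: [0:y]
N(rest) = Σ N(rest − s) over sources s of rest; N(one piece) = 1:
  size 1 → [7]=1  [9]=1
  size 2 → [5,7]=1  [7,9]=2  [8,9]=1
  size 3 → [3,5,7]=1  [5,7,9]=3  [6,8,9]=1  [7,8,9]=3
  size 4 → [3,5,7,9]=4  [4,6,8,9]=1  [5,7,8,9]=6  [6,7,8,9]=4
  size 5 → [3,5,7,8,9]=10  [4,6,7,8,9]=5  [5,6,7,8,9]=10
  size 6 → [3,5,6,7,8,9]=20  [4,5,6,7,8,9]=15
  size 7 → [3,4,5,6,7,8,9]=35
  size 8 → [2,3,4,5,6,7,8,9]=35
  first=0(y) contributes 35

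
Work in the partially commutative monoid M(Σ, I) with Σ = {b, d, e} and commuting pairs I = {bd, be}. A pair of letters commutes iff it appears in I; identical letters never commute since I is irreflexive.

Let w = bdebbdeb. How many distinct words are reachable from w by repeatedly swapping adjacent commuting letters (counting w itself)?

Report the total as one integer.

70

drop 0:b onto floor
drop 1:d onto floor
drop 2:e onto {1:d}
drop 3:b onto {0:b}
drop 4:b onto {3:b}
drop 5:d onto {2:e}
drop 6:e onto {5:d}
drop 7:b onto {4:b}
ground layer = {0:b, 1:d}
drop-orders for the pieces not yet dropped (sum over which currently-grounded one goes next):
  1 to go: {6} 1  {7} 1
  2 to go: {4,7} 1  {5,6} 1  {6,7} 2
  3 to go: {2,5,6} 1  {3,4,7} 1  {4,6,7} 3  {5,6,7} 3
  4 to go: {0,3,4,7} 1  {1,2,5,6} 1  {2,5,6,7} 4  {3,4,6,7} 4  {4,5,6,7} 6
  5 to go: {0,3,4,6,7} 5  {1,2,5,6,7} 5  {2,4,5,6,7} 10  {3,4,5,6,7} 10
  6 to go: {0,3,4,5,6,7} 15  {1,2,4,5,6,7} 15  {2,3,4,5,6,7} 20
  if 0:b drops first: 35 orders
  if 1:d drops first: 35 orders
heap linearizations: 70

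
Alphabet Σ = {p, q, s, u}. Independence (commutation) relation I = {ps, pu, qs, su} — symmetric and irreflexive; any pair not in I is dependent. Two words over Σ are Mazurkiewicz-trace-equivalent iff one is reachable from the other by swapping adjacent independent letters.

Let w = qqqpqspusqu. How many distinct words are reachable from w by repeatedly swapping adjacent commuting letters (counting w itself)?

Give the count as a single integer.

piece 0:q — minimal
piece 1:q rests on {0:q}
piece 2:q rests on {1:q}
piece 3:p rests on {2:q}
piece 4:q rests on {3:p}
piece 5:s — minimal
piece 6:p rests on {4:q}
piece 7:u rests on {4:q}
piece 8:s rests on {5:s}
piece 9:q rests on {6:p, 7:u}
piece 10:u rests on {9:q}
minimal pieces: {0:q, 5:s}
ways to finish when only these pieces remain (= sum over removing one remaining piece with nothing left below it):
  1 left: {8}→1  {10}→1
  2 left: {5,8}→1  {8,10}→2  {9,10}→1
  3 left: {5,8,10}→3  {6,9,10}→1  {7,9,10}→1  {8,9,10}→3
  4 left: {5,8,9,10}→6  {6,7,9,10}→2  {6,8,9,10}→4  {7,8,9,10}→4
  5 left: {4,6,7,9,10}→2  {5,6,8,9,10}→10  {5,7,8,9,10}→10  {6,7,8,9,10}→10
  6 left: {3,4,6,7,9,10}→2  {4,6,7,8,9,10}→12  {5,6,7,8,9,10}→30
  7 left: {2,3,4,6,7,9,10}→2  {3,4,6,7,8,9,10}→14  {4,5,6,7,8,9,10}→42
  8 left: {1,2,3,4,6,7,9,10}→2  {2,3,4,6,7,8,9,10}→16  {3,4,5,6,7,8,9,10}→56
  9 left: {0,1,2,3,4,6,7,9,10}→2  {1,2,3,4,6,7,8,9,10}→18  {2,3,4,5,6,7,8,9,10}→72
  placing 0:q first → 90 extensions
  placing 5:s first → 20 extensions
total linear extensions = 110

110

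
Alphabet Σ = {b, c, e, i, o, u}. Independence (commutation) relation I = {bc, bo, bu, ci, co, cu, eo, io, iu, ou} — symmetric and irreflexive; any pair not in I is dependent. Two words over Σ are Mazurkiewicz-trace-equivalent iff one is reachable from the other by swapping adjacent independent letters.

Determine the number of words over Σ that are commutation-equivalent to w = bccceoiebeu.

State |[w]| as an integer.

0(b) covers ∅
1(c) covers ∅
2(c) covers 1:c
3(c) covers 2:c
4(e) covers 0:b, 3:c
5(o) covers ∅
6(i) covers 4:e
7(e) covers 6:i
8(b) covers 7:e
9(e) covers 8:b
10(u) covers 9:e
floor of heap: 0:b, 1:c, 5:o
completions by unplaced set U, small U first (add the entries for U minus each lowest piece of U):
  |U|=1: {5}:1  {10}:1
  |U|=2: {5,10}:2  {9,10}:1
  |U|=3: {5,9,10}:3  {8,9,10}:1
  |U|=4: {5,8,9,10}:4  {7,8,9,10}:1
  |U|=5: {5,7,8,9,10}:5  {6,7,8,9,10}:1
  |U|=6: {4,6,7,8,9,10}:1  {5,6,7,8,9,10}:6
  |U|=7: {0,4,6,7,8,9,10}:1  {3,4,6,7,8,9,10}:1  {4,5,6,7,8,9,10}:7
  |U|=8: {0,3,4,6,7,8,9,10}:2  {0,4,5,6,7,8,9,10}:8  {2,3,4,6,7,8,9,10}:1  {3,4,5,6,7,8,9,10}:8
  |U|=9: {0,2,3,4,6,7,8,9,10}:3  {0,3,4,5,6,7,8,9,10}:18  {1,2,3,4,6,7,8,9,10}:1  {2,3,4,5,6,7,8,9,10}:9
  start at 0(b): 10
  start at 1(c): 30
  start at 5(o): 4
sum over floor = 44

44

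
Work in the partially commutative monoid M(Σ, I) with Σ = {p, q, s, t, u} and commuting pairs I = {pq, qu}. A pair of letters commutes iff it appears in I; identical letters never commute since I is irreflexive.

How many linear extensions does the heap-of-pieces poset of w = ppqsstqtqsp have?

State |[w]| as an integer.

3

0(p) covers ∅
1(p) covers 0:p
2(q) covers ∅
3(s) covers 1:p, 2:q
4(s) covers 3:s
5(t) covers 4:s
6(q) covers 5:t
7(t) covers 6:q
8(q) covers 7:t
9(s) covers 8:q
10(p) covers 9:s
floor of heap: 0:p, 2:q
completions by unplaced set U, small U first (add the entries for U minus each lowest piece of U):
  |U|=1: {10}:1
  |U|=2: {9,10}:1
  |U|=3: {8,9,10}:1
  |U|=4: {7,8,9,10}:1
  |U|=5: {6,7,8,9,10}:1
  |U|=6: {5,6,7,8,9,10}:1
  |U|=7: {4,5,6,7,8,9,10}:1
  |U|=8: {3,4,5,6,7,8,9,10}:1
  |U|=9: {1,3,4,5,6,7,8,9,10}:1  {2,3,4,5,6,7,8,9,10}:1
  start at 0(p): 2
  start at 2(q): 1
sum over floor = 3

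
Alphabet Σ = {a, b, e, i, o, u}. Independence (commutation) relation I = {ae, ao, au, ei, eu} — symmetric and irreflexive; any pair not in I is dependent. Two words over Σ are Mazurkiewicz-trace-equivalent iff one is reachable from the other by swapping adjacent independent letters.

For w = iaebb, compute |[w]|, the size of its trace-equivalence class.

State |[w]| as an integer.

3

drop 0:i onto floor
drop 1:a onto {0:i}
drop 2:e onto floor
drop 3:b onto {1:a, 2:e}
drop 4:b onto {3:b}
ground layer = {0:i, 2:e}
drop-orders for the pieces not yet dropped (sum over which currently-grounded one goes next):
  1 to go: {4} 1
  2 to go: {3,4} 1
  3 to go: {1,3,4} 1  {2,3,4} 1
  if 0:i drops first: 2 orders
  if 2:e drops first: 1 orders
heap linearizations: 3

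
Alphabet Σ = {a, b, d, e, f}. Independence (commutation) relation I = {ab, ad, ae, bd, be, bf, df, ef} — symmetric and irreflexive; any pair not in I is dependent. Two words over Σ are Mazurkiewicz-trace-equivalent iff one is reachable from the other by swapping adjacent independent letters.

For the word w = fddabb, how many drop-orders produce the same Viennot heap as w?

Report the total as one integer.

drop 0:f onto floor
drop 1:d onto floor
drop 2:d onto {1:d}
drop 3:a onto {0:f}
drop 4:b onto floor
drop 5:b onto {4:b}
ground layer = {0:f, 1:d, 4:b}
drop-orders for the pieces not yet dropped (sum over which currently-grounded one goes next):
  1 to go: {2} 1  {3} 1  {5} 1
  2 to go: {0,3} 1  {1,2} 1  {2,3} 2  {2,5} 2  {3,5} 2  {4,5} 1
  3 to go: {0,2,3} 3  {0,3,5} 3  {1,2,3} 3  {1,2,5} 3  {2,3,5} 6  {2,4,5} 3  {3,4,5} 3
  4 to go: {0,1,2,3} 6  {0,2,3,5} 12  {0,3,4,5} 6  {1,2,3,5} 12  {1,2,4,5} 6  {2,3,4,5} 12
  if 0:f drops first: 30 orders
  if 1:d drops first: 30 orders
  if 4:b drops first: 30 orders
heap linearizations: 90

90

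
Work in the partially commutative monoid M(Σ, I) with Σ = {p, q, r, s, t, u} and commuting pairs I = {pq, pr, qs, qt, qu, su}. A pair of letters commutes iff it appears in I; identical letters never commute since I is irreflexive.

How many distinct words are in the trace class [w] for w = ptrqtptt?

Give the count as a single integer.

#0=p has no predecessor
#1=t depends on [0:p]
#2=r depends on [1:t]
#3=q depends on [2:r]
#4=t depends on [2:r]
#5=p depends on [4:t]
#6=t depends on [5:p]
#7=t depends on [6:t]
sources: [0:p]
N(rest) = Σ N(rest − s) over sources s of rest; N(one piece) = 1:
  size 1 → [3]=1  [7]=1
  size 2 → [3,7]=2  [6,7]=1
  size 3 → [3,6,7]=3  [5,6,7]=1
  size 4 → [3,5,6,7]=4  [4,5,6,7]=1
  size 5 → [3,4,5,6,7]=5
  size 6 → [2,3,4,5,6,7]=5
  first=0(p) contributes 5

5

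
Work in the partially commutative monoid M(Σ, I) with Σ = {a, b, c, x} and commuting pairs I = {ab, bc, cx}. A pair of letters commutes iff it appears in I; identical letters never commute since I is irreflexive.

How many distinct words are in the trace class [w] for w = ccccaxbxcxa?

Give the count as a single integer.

5

drop 0:c onto floor
drop 1:c onto {0:c}
drop 2:c onto {1:c}
drop 3:c onto {2:c}
drop 4:a onto {3:c}
drop 5:x onto {4:a}
drop 6:b onto {5:x}
drop 7:x onto {6:b}
drop 8:c onto {4:a}
drop 9:x onto {7:x}
drop 10:a onto {8:c, 9:x}
ground layer = {0:c}
drop-orders for the pieces not yet dropped (sum over which currently-grounded one goes next):
  1 to go: {10} 1
  2 to go: {8,10} 1  {9,10} 1
  3 to go: {7,9,10} 1  {8,9,10} 2
  4 to go: {6,7,9,10} 1  {7,8,9,10} 3
  5 to go: {5,6,7,9,10} 1  {6,7,8,9,10} 4
  6 to go: {5,6,7,8,9,10} 5
  7 to go: {4,5,6,7,8,9,10} 5
  8 to go: {3,4,5,6,7,8,9,10} 5
  9 to go: {2,3,4,5,6,7,8,9,10} 5
  if 0:c drops first: 5 orders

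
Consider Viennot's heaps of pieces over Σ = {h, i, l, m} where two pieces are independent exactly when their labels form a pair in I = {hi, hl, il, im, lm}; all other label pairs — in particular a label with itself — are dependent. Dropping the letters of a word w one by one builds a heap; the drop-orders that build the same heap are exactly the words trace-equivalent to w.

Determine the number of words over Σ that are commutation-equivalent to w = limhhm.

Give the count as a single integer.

drop 0:l onto floor
drop 1:i onto floor
drop 2:m onto floor
drop 3:h onto {2:m}
drop 4:h onto {3:h}
drop 5:m onto {4:h}
ground layer = {0:l, 1:i, 2:m}
drop-orders for the pieces not yet dropped (sum over which currently-grounded one goes next):
  1 to go: {0} 1  {1} 1  {5} 1
  2 to go: {0,1} 2  {0,5} 2  {1,5} 2  {4,5} 1
  3 to go: {0,1,5} 6  {0,4,5} 3  {1,4,5} 3  {3,4,5} 1
  4 to go: {0,1,4,5} 12  {0,3,4,5} 4  {1,3,4,5} 4  {2,3,4,5} 1
  if 0:l drops first: 5 orders
  if 1:i drops first: 5 orders
  if 2:m drops first: 20 orders
heap linearizations: 30

30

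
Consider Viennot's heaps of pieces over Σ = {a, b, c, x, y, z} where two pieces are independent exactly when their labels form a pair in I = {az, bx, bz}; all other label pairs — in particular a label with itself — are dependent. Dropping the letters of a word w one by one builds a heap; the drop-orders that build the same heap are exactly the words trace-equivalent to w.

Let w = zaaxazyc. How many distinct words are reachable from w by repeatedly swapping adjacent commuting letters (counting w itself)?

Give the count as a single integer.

6

drop 0:z onto floor
drop 1:a onto floor
drop 2:a onto {1:a}
drop 3:x onto {0:z, 2:a}
drop 4:a onto {3:x}
drop 5:z onto {3:x}
drop 6:y onto {4:a, 5:z}
drop 7:c onto {6:y}
ground layer = {0:z, 1:a}
drop-orders for the pieces not yet dropped (sum over which currently-grounded one goes next):
  1 to go: {7} 1
  2 to go: {6,7} 1
  3 to go: {4,6,7} 1  {5,6,7} 1
  4 to go: {4,5,6,7} 2
  5 to go: {3,4,5,6,7} 2
  6 to go: {0,3,4,5,6,7} 2  {2,3,4,5,6,7} 2
  if 0:z drops first: 2 orders
  if 1:a drops first: 4 orders
heap linearizations: 6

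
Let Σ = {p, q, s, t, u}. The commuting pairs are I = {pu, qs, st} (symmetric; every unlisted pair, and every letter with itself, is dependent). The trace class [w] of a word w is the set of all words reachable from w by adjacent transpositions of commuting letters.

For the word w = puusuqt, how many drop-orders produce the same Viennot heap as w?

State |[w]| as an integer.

3

0(p) covers ∅
1(u) covers ∅
2(u) covers 1:u
3(s) covers 0:p, 2:u
4(u) covers 3:s
5(q) covers 4:u
6(t) covers 5:q
floor of heap: 0:p, 1:u
completions by unplaced set U, small U first (add the entries for U minus each lowest piece of U):
  |U|=1: {6}:1
  |U|=2: {5,6}:1
  |U|=3: {4,5,6}:1
  |U|=4: {3,4,5,6}:1
  |U|=5: {0,3,4,5,6}:1  {2,3,4,5,6}:1
  start at 0(p): 1
  start at 1(u): 2
sum over floor = 3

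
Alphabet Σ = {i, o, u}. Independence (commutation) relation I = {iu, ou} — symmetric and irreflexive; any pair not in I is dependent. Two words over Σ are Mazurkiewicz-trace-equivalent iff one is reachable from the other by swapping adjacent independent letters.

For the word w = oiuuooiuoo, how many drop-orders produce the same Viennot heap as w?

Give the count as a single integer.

drop 0:o onto floor
drop 1:i onto {0:o}
drop 2:u onto floor
drop 3:u onto {2:u}
drop 4:o onto {1:i}
drop 5:o onto {4:o}
drop 6:i onto {5:o}
drop 7:u onto {3:u}
drop 8:o onto {6:i}
drop 9:o onto {8:o}
ground layer = {0:o, 2:u}
drop-orders for the pieces not yet dropped (sum over which currently-grounded one goes next):
  1 to go: {7} 1  {9} 1
  2 to go: {3,7} 1  {7,9} 2  {8,9} 1
  3 to go: {2,3,7} 1  {3,7,9} 3  {6,8,9} 1  {7,8,9} 3
  4 to go: {2,3,7,9} 4  {3,7,8,9} 6  {5,6,8,9} 1  {6,7,8,9} 4
  5 to go: {2,3,7,8,9} 10  {3,6,7,8,9} 10  {4,5,6,8,9} 1  {5,6,7,8,9} 5
  6 to go: {1,4,5,6,8,9} 1  {2,3,6,7,8,9} 20  {3,5,6,7,8,9} 15  {4,5,6,7,8,9} 6
  7 to go: {0,1,4,5,6,8,9} 1  {1,4,5,6,7,8,9} 7  {2,3,5,6,7,8,9} 35  {3,4,5,6,7,8,9} 21
  8 to go: {0,1,4,5,6,7,8,9} 8  {1,3,4,5,6,7,8,9} 28  {2,3,4,5,6,7,8,9} 56
  if 0:o drops first: 84 orders
  if 2:u drops first: 36 orders
heap linearizations: 120

120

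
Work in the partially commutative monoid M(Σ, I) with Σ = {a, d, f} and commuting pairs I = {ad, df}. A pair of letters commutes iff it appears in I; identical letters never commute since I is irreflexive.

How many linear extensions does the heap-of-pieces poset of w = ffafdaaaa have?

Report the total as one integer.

drop 0:f onto floor
drop 1:f onto {0:f}
drop 2:a onto {1:f}
drop 3:f onto {2:a}
drop 4:d onto floor
drop 5:a onto {3:f}
drop 6:a onto {5:a}
drop 7:a onto {6:a}
drop 8:a onto {7:a}
ground layer = {0:f, 4:d}
drop-orders for the pieces not yet dropped (sum over which currently-grounded one goes next):
  1 to go: {4} 1  {8} 1
  2 to go: {4,8} 2  {7,8} 1
  3 to go: {4,7,8} 3  {6,7,8} 1
  4 to go: {4,6,7,8} 4  {5,6,7,8} 1
  5 to go: {3,5,6,7,8} 1  {4,5,6,7,8} 5
  6 to go: {2,3,5,6,7,8} 1  {3,4,5,6,7,8} 6
  7 to go: {1,2,3,5,6,7,8} 1  {2,3,4,5,6,7,8} 7
  if 0:f drops first: 8 orders
  if 4:d drops first: 1 orders
heap linearizations: 9

9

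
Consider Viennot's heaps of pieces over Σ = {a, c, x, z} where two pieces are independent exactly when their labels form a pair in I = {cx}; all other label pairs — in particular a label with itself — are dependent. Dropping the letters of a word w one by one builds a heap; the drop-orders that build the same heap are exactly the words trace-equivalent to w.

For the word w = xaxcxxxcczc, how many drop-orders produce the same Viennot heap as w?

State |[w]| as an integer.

35

#0=x has no predecessor
#1=a depends on [0:x]
#2=x depends on [1:a]
#3=c depends on [1:a]
#4=x depends on [2:x]
#5=x depends on [4:x]
#6=x depends on [5:x]
#7=c depends on [3:c]
#8=c depends on [7:c]
#9=z depends on [6:x, 8:c]
#10=c depends on [9:z]
sources: [0:x]
N(rest) = Σ N(rest − s) over sources s of rest; N(one piece) = 1:
  size 1 → [10]=1
  size 2 → [9,10]=1
  size 3 → [6,9,10]=1  [8,9,10]=1
  size 4 → [5,6,9,10]=1  [6,8,9,10]=2  [7,8,9,10]=1
  size 5 → [3,7,8,9,10]=1  [4,5,6,9,10]=1  [5,6,8,9,10]=3  [6,7,8,9,10]=3
  size 6 → [2,4,5,6,9,10]=1  [3,6,7,8,9,10]=4  [4,5,6,8,9,10]=4  [5,6,7,8,9,10]=6
  size 7 → [2,4,5,6,8,9,10]=5  [3,5,6,7,8,9,10]=10  [4,5,6,7,8,9,10]=10
  size 8 → [2,4,5,6,7,8,9,10]=15  [3,4,5,6,7,8,9,10]=20
  size 9 → [2,3,4,5,6,7,8,9,10]=35
  first=0(x) contributes 35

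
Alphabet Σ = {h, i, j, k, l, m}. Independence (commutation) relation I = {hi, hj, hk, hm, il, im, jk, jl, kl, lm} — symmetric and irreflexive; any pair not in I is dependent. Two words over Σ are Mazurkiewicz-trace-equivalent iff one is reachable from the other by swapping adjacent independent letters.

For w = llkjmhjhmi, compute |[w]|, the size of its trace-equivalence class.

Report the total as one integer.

#0=l has no predecessor
#1=l depends on [0:l]
#2=k has no predecessor
#3=j has no predecessor
#4=m depends on [2:k, 3:j]
#5=h depends on [1:l]
#6=j depends on [4:m]
#7=h depends on [5:h]
#8=m depends on [6:j]
#9=i depends on [6:j]
sources: [0:l, 2:k, 3:j]
N(rest) = Σ N(rest − s) over sources s of rest; N(one piece) = 1:
  size 1 → [7]=1  [8]=1  [9]=1
  size 2 → [5,7]=1  [7,8]=2  [7,9]=2  [8,9]=2
  size 3 → [1,5,7]=1  [5,7,8]=3  [5,7,9]=3  [6,8,9]=2  [7,8,9]=6
  size 4 → [0,1,5,7]=1  [1,5,7,8]=4  [1,5,7,9]=4  [4,6,8,9]=2  [5,7,8,9]=12  [6,7,8,9]=8
  size 5 → [0,1,5,7,8]=5  [0,1,5,7,9]=5  [1,5,7,8,9]=20  [2,4,6,8,9]=2  [3,4,6,8,9]=2  [4,6,7,8,9]=10  [5,6,7,8,9]=20
  size 6 → [0,1,5,7,8,9]=30  [1,5,6,7,8,9]=40  [2,3,4,6,8,9]=4  [2,4,6,7,8,9]=12  [3,4,6,7,8,9]=12  [4,5,6,7,8,9]=30
  size 7 → [0,1,5,6,7,8,9]=70  [1,4,5,6,7,8,9]=70  [2,3,4,6,7,8,9]=28  [2,4,5,6,7,8,9]=42  [3,4,5,6,7,8,9]=42
  size 8 → [0,1,4,5,6,7,8,9]=140  [1,2,4,5,6,7,8,9]=112  [1,3,4,5,6,7,8,9]=112  [2,3,4,5,6,7,8,9]=112
  first=0(l) contributes 336
  first=2(k) contributes 252
  first=3(j) contributes 252
|[w]| = 840

840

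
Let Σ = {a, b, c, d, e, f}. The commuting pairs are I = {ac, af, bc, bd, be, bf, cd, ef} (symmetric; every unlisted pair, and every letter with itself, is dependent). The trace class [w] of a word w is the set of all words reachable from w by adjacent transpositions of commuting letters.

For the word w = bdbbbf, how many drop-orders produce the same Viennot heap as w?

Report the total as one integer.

15

#0=b has no predecessor
#1=d has no predecessor
#2=b depends on [0:b]
#3=b depends on [2:b]
#4=b depends on [3:b]
#5=f depends on [1:d]
sources: [0:b, 1:d]
N(rest) = Σ N(rest − s) over sources s of rest; N(one piece) = 1:
  size 1 → [4]=1  [5]=1
  size 2 → [1,5]=1  [3,4]=1  [4,5]=2
  size 3 → [1,4,5]=3  [2,3,4]=1  [3,4,5]=3
  size 4 → [0,2,3,4]=1  [1,3,4,5]=6  [2,3,4,5]=4
  first=0(b) contributes 10
  first=1(d) contributes 5
|[w]| = 15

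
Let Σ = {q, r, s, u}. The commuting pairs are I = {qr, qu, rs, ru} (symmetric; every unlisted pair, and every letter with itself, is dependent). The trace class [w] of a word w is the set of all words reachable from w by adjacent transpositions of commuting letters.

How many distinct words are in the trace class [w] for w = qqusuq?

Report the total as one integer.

0(q) covers ∅
1(q) covers 0:q
2(u) covers ∅
3(s) covers 1:q, 2:u
4(u) covers 3:s
5(q) covers 3:s
floor of heap: 0:q, 2:u
completions by unplaced set U, small U first (add the entries for U minus each lowest piece of U):
  |U|=1: {4}:1  {5}:1
  |U|=2: {4,5}:2
  |U|=3: {3,4,5}:2
  |U|=4: {1,3,4,5}:2  {2,3,4,5}:2
  start at 0(q): 4
  start at 2(u): 2
sum over floor = 6

6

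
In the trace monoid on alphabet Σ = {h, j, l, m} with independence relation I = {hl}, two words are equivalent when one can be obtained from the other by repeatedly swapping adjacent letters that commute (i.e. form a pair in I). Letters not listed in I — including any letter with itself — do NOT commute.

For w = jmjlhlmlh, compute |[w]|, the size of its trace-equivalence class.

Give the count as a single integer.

0(j) covers ∅
1(m) covers 0:j
2(j) covers 1:m
3(l) covers 2:j
4(h) covers 2:j
5(l) covers 3:l
6(m) covers 4:h, 5:l
7(l) covers 6:m
8(h) covers 6:m
floor of heap: 0:j
completions by unplaced set U, small U first (add the entries for U minus each lowest piece of U):
  |U|=1: {7}:1  {8}:1
  |U|=2: {7,8}:2
  |U|=3: {6,7,8}:2
  |U|=4: {4,6,7,8}:2  {5,6,7,8}:2
  |U|=5: {3,5,6,7,8}:2  {4,5,6,7,8}:4
  |U|=6: {3,4,5,6,7,8}:6
  |U|=7: {2,3,4,5,6,7,8}:6
  start at 0(j): 6

6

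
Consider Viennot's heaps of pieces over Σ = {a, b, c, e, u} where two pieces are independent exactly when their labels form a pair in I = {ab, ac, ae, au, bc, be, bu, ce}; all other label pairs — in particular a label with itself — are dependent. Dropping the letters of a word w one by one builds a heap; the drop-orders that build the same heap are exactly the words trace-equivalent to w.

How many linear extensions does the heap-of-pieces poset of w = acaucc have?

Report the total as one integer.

#0=a has no predecessor
#1=c has no predecessor
#2=a depends on [0:a]
#3=u depends on [1:c]
#4=c depends on [3:u]
#5=c depends on [4:c]
sources: [0:a, 1:c]
N(rest) = Σ N(rest − s) over sources s of rest; N(one piece) = 1:
  size 1 → [2]=1  [5]=1
  size 2 → [0,2]=1  [2,5]=2  [4,5]=1
  size 3 → [0,2,5]=3  [2,4,5]=3  [3,4,5]=1
  size 4 → [0,2,4,5]=6  [1,3,4,5]=1  [2,3,4,5]=4
  first=0(a) contributes 5
  first=1(c) contributes 10
|[w]| = 15

15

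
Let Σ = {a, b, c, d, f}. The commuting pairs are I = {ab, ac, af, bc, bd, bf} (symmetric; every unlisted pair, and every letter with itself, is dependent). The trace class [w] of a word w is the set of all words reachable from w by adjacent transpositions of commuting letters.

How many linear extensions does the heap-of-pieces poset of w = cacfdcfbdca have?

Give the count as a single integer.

piece 0:c — minimal
piece 1:a — minimal
piece 2:c rests on {0:c}
piece 3:f rests on {2:c}
piece 4:d rests on {1:a, 3:f}
piece 5:c rests on {4:d}
piece 6:f rests on {5:c}
piece 7:b — minimal
piece 8:d rests on {6:f}
piece 9:c rests on {8:d}
piece 10:a rests on {8:d}
minimal pieces: {0:c, 1:a, 7:b}
ways to finish when only these pieces remain (= sum over removing one remaining piece with nothing left below it):
  1 left: {7}→1  {9}→1  {10}→1
  2 left: {7,9}→2  {7,10}→2  {9,10}→2
  3 left: {7,9,10}→6  {8,9,10}→2
  4 left: {6,8,9,10}→2  {7,8,9,10}→8
  5 left: {5,6,8,9,10}→2  {6,7,8,9,10}→10
  6 left: {4,5,6,8,9,10}→2  {5,6,7,8,9,10}→12
  7 left: {1,4,5,6,8,9,10}→2  {3,4,5,6,8,9,10}→2  {4,5,6,7,8,9,10}→14
  8 left: {1,3,4,5,6,8,9,10}→4  {1,4,5,6,7,8,9,10}→16  {2,3,4,5,6,8,9,10}→2  {3,4,5,6,7,8,9,10}→16
  9 left: {0,2,3,4,5,6,8,9,10}→2  {1,2,3,4,5,6,8,9,10}→6  {1,3,4,5,6,7,8,9,10}→36  {2,3,4,5,6,7,8,9,10}→18
  placing 0:c first → 60 extensions
  placing 1:a first → 20 extensions
  placing 7:b first → 8 extensions
total linear extensions = 88

88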